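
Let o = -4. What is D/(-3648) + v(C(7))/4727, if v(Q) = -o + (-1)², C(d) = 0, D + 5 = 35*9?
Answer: -723565/8622048 ≈ -0.083920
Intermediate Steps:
D = 310 (D = -5 + 35*9 = -5 + 315 = 310)
v(Q) = 5 (v(Q) = -1*(-4) + (-1)² = 4 + 1 = 5)
D/(-3648) + v(C(7))/4727 = 310/(-3648) + 5/4727 = 310*(-1/3648) + 5*(1/4727) = -155/1824 + 5/4727 = -723565/8622048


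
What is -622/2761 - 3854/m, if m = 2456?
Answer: -6084263/3390508 ≈ -1.7945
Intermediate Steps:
-622/2761 - 3854/m = -622/2761 - 3854/2456 = -622*1/2761 - 3854*1/2456 = -622/2761 - 1927/1228 = -6084263/3390508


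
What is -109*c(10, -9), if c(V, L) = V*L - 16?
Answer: 11554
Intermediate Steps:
c(V, L) = -16 + L*V (c(V, L) = L*V - 16 = -16 + L*V)
-109*c(10, -9) = -109*(-16 - 9*10) = -109*(-16 - 90) = -109*(-106) = 11554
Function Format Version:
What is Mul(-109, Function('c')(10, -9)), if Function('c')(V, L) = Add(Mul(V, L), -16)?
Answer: 11554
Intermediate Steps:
Function('c')(V, L) = Add(-16, Mul(L, V)) (Function('c')(V, L) = Add(Mul(L, V), -16) = Add(-16, Mul(L, V)))
Mul(-109, Function('c')(10, -9)) = Mul(-109, Add(-16, Mul(-9, 10))) = Mul(-109, Add(-16, -90)) = Mul(-109, -106) = 11554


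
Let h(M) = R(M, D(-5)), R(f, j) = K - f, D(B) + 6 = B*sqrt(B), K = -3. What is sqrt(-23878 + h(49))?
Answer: I*sqrt(23930) ≈ 154.69*I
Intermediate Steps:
D(B) = -6 + B**(3/2) (D(B) = -6 + B*sqrt(B) = -6 + B**(3/2))
R(f, j) = -3 - f
h(M) = -3 - M
sqrt(-23878 + h(49)) = sqrt(-23878 + (-3 - 1*49)) = sqrt(-23878 + (-3 - 49)) = sqrt(-23878 - 52) = sqrt(-23930) = I*sqrt(23930)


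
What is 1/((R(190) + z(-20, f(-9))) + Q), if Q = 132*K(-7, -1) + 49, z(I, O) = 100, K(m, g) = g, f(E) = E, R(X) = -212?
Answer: -1/195 ≈ -0.0051282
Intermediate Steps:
Q = -83 (Q = 132*(-1) + 49 = -132 + 49 = -83)
1/((R(190) + z(-20, f(-9))) + Q) = 1/((-212 + 100) - 83) = 1/(-112 - 83) = 1/(-195) = -1/195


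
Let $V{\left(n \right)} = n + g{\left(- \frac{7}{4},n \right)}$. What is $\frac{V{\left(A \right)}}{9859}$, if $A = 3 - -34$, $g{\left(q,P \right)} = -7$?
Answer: $\frac{30}{9859} \approx 0.0030429$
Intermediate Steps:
$A = 37$ ($A = 3 + 34 = 37$)
$V{\left(n \right)} = -7 + n$ ($V{\left(n \right)} = n - 7 = -7 + n$)
$\frac{V{\left(A \right)}}{9859} = \frac{-7 + 37}{9859} = 30 \cdot \frac{1}{9859} = \frac{30}{9859}$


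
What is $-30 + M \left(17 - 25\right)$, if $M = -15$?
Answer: $90$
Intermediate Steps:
$-30 + M \left(17 - 25\right) = -30 - 15 \left(17 - 25\right) = -30 - -120 = -30 + 120 = 90$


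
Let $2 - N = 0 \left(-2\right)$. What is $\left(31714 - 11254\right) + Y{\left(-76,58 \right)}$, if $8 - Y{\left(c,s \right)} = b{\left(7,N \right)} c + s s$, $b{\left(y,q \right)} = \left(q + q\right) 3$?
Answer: $18016$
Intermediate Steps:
$N = 2$ ($N = 2 - 0 \left(-2\right) = 2 - 0 = 2 + 0 = 2$)
$b{\left(y,q \right)} = 6 q$ ($b{\left(y,q \right)} = 2 q 3 = 6 q$)
$Y{\left(c,s \right)} = 8 - s^{2} - 12 c$ ($Y{\left(c,s \right)} = 8 - \left(6 \cdot 2 c + s s\right) = 8 - \left(12 c + s^{2}\right) = 8 - \left(s^{2} + 12 c\right) = 8 - s^{2} - 12 c$)
$\left(31714 - 11254\right) + Y{\left(-76,58 \right)} = \left(31714 - 11254\right) - 2444 = 20460 + \left(8 - 3364 + 912\right) = 20460 - 2444 = 18016$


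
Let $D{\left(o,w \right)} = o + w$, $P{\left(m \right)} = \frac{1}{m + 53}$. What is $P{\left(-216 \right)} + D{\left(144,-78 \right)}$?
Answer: $\frac{10757}{163} \approx 65.994$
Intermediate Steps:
$P{\left(m \right)} = \frac{1}{53 + m}$
$P{\left(-216 \right)} + D{\left(144,-78 \right)} = \frac{1}{53 - 216} + \left(144 - 78\right) = \frac{1}{-163} + 66 = - \frac{1}{163} + 66 = \frac{10757}{163}$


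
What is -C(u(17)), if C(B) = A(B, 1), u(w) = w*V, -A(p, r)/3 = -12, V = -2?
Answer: -36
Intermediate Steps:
A(p, r) = 36 (A(p, r) = -3*(-12) = 36)
u(w) = -2*w (u(w) = w*(-2) = -2*w)
C(B) = 36
-C(u(17)) = -1*36 = -36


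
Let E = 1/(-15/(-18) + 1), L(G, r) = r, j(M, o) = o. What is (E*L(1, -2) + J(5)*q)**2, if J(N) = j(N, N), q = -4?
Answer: 53824/121 ≈ 444.83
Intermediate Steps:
J(N) = N
E = 6/11 (E = 1/(-15*(-1/18) + 1) = 1/(5/6 + 1) = 1/(11/6) = 6/11 ≈ 0.54545)
(E*L(1, -2) + J(5)*q)**2 = ((6/11)*(-2) + 5*(-4))**2 = (-12/11 - 20)**2 = (-232/11)**2 = 53824/121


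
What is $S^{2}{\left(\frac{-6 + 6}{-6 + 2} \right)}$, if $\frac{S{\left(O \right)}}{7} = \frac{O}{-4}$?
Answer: $0$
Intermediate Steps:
$S{\left(O \right)} = - \frac{7 O}{4}$ ($S{\left(O \right)} = 7 \frac{O}{-4} = 7 O \left(- \frac{1}{4}\right) = 7 \left(- \frac{O}{4}\right) = - \frac{7 O}{4}$)
$S^{2}{\left(\frac{-6 + 6}{-6 + 2} \right)} = \left(- \frac{7 \frac{-6 + 6}{-6 + 2}}{4}\right)^{2} = \left(- \frac{7 \frac{0}{-4}}{4}\right)^{2} = \left(- \frac{7 \cdot 0 \left(- \frac{1}{4}\right)}{4}\right)^{2} = \left(\left(- \frac{7}{4}\right) 0\right)^{2} = 0^{2} = 0$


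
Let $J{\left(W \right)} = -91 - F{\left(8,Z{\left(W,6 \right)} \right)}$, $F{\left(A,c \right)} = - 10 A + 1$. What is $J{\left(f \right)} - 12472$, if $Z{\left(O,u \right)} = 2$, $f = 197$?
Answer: $-12484$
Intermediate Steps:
$F{\left(A,c \right)} = 1 - 10 A$
$J{\left(W \right)} = -12$ ($J{\left(W \right)} = -91 - \left(1 - 80\right) = -91 - -79 = -91 + 79 = -12$)
$J{\left(f \right)} - 12472 = -12 - 12472 = -12484$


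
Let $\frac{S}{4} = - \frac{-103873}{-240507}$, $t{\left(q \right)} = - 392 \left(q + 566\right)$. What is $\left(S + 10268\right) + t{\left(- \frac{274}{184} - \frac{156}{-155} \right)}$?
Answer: $- \frac{181270098188062}{857407455} \approx -2.1142 \cdot 10^{5}$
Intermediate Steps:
$t{\left(q \right)} = -221872 - 392 q$ ($t{\left(q \right)} = - 392 \left(566 + q\right) = -221872 - 392 q$)
$S = - \frac{415492}{240507}$ ($S = 4 \left(- \frac{-103873}{-240507}\right) = 4 \left(- \frac{\left(-103873\right) \left(-1\right)}{240507}\right) = 4 \left(\left(-1\right) \frac{103873}{240507}\right) = 4 \left(- \frac{103873}{240507}\right) = - \frac{415492}{240507} \approx -1.7276$)
$\left(S + 10268\right) + t{\left(- \frac{274}{184} - \frac{156}{-155} \right)} = \left(- \frac{415492}{240507} + 10268\right) - \left(221872 + 392 \left(- \frac{274}{184} - \frac{156}{-155}\right)\right) = \frac{2469110384}{240507} - \left(221872 + 392 \left(\left(-274\right) \frac{1}{184} - - \frac{156}{155}\right)\right) = \frac{2469110384}{240507} - \left(221872 + 392 \left(- \frac{137}{92} + \frac{156}{155}\right)\right) = \frac{2469110384}{240507} - \frac{790299146}{3565} = - \frac{181270098188062}{857407455}$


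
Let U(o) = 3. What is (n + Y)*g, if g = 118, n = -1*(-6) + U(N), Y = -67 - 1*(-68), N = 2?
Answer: 1180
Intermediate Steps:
Y = 1 (Y = -67 + 68 = 1)
n = 9 (n = -1*(-6) + 3 = 6 + 3 = 9)
(n + Y)*g = (9 + 1)*118 = 10*118 = 1180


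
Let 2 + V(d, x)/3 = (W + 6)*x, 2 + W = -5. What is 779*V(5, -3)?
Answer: 2337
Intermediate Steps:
W = -7 (W = -2 - 5 = -7)
V(d, x) = -6 - 3*x (V(d, x) = -6 + 3*((-7 + 6)*x) = -6 + 3*(-x) = -6 - 3*x)
779*V(5, -3) = 779*(-6 - 3*(-3)) = 779*(-6 + 9) = 779*3 = 2337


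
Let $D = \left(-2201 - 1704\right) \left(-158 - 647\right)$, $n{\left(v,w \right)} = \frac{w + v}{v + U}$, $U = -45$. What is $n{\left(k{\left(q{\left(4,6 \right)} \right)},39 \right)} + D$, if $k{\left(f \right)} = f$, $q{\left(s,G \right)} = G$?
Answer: $\frac{40865810}{13} \approx 3.1435 \cdot 10^{6}$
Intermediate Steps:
$n{\left(v,w \right)} = \frac{v + w}{-45 + v}$ ($n{\left(v,w \right)} = \frac{w + v}{v - 45} = \frac{v + w}{-45 + v}$)
$D = 3143525$ ($D = \left(-3905\right) \left(-805\right) = 3143525$)
$n{\left(k{\left(q{\left(4,6 \right)} \right)},39 \right)} + D = \frac{6 + 39}{-45 + 6} + 3143525 = \frac{1}{-39} \cdot 45 + 3143525 = \left(- \frac{1}{39}\right) 45 + 3143525 = - \frac{15}{13} + 3143525 = \frac{40865810}{13}$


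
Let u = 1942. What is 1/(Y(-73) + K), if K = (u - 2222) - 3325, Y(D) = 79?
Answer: -1/3526 ≈ -0.00028361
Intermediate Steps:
K = -3605 (K = (1942 - 2222) - 3325 = -280 - 3325 = -3605)
1/(Y(-73) + K) = 1/(79 - 3605) = 1/(-3526) = -1/3526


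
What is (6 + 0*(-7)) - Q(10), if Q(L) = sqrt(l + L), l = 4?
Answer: 6 - sqrt(14) ≈ 2.2583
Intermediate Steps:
Q(L) = sqrt(4 + L)
(6 + 0*(-7)) - Q(10) = (6 + 0*(-7)) - sqrt(4 + 10) = (6 + 0) - sqrt(14) = 6 - sqrt(14)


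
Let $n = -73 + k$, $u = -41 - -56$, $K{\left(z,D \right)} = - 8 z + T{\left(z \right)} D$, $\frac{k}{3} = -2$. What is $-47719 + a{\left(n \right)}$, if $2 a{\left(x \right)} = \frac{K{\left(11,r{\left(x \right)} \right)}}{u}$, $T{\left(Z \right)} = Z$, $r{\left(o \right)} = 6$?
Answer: $- \frac{715796}{15} \approx -47720.0$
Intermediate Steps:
$k = -6$ ($k = 3 \left(-2\right) = -6$)
$K{\left(z,D \right)} = - 8 z + D z$ ($K{\left(z,D \right)} = - 8 z + z D = - 8 z + D z$)
$u = 15$ ($u = -41 + 56 = 15$)
$n = -79$ ($n = -73 - 6 = -79$)
$a{\left(x \right)} = - \frac{11}{15}$ ($a{\left(x \right)} = \frac{11 \left(-8 + 6\right) \frac{1}{15}}{2} = \frac{11 \left(-2\right) \frac{1}{15}}{2} = \frac{\left(-22\right) \frac{1}{15}}{2} = \frac{1}{2} \left(- \frac{22}{15}\right) = - \frac{11}{15}$)
$-47719 + a{\left(n \right)} = -47719 - \frac{11}{15} = - \frac{715796}{15}$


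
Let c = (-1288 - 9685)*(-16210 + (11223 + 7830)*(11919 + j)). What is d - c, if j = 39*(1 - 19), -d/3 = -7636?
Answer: 2344944289051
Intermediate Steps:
d = 22908 (d = -3*(-7636) = 22908)
j = -702 (j = 39*(-18) = -702)
c = -2344944266143 (c = (-1288 - 9685)*(-16210 + (11223 + 7830)*(11919 - 702)) = -10973*(-16210 + 19053*11217) = -10973*(-16210 + 213717501) = -10973*213701291 = -2344944266143)
d - c = 22908 - 1*(-2344944266143) = 22908 + 2344944266143 = 2344944289051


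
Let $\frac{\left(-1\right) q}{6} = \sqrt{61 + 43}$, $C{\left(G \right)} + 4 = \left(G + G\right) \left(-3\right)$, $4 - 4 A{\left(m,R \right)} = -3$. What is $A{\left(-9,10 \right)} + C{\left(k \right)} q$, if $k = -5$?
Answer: $\frac{7}{4} - 312 \sqrt{26} \approx -1589.1$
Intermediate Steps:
$A{\left(m,R \right)} = \frac{7}{4}$ ($A{\left(m,R \right)} = 1 - - \frac{3}{4} = 1 + \frac{3}{4} = \frac{7}{4}$)
$C{\left(G \right)} = -4 - 6 G$ ($C{\left(G \right)} = -4 + \left(G + G\right) \left(-3\right) = -4 + 2 G \left(-3\right) = -4 - 6 G$)
$q = - 12 \sqrt{26}$ ($q = - 6 \sqrt{61 + 43} = - 6 \sqrt{104} = - 6 \cdot 2 \sqrt{26} = - 12 \sqrt{26} \approx -61.188$)
$A{\left(-9,10 \right)} + C{\left(k \right)} q = \frac{7}{4} + \left(-4 - -30\right) \left(- 12 \sqrt{26}\right) = \frac{7}{4} + \left(-4 + 30\right) \left(- 12 \sqrt{26}\right) = \frac{7}{4} + 26 \left(- 12 \sqrt{26}\right) = \frac{7}{4} - 312 \sqrt{26}$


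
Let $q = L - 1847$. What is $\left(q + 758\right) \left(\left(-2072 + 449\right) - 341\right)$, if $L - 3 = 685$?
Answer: $787564$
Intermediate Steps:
$L = 688$ ($L = 3 + 685 = 688$)
$q = -1159$ ($q = 688 - 1847 = -1159$)
$\left(q + 758\right) \left(\left(-2072 + 449\right) - 341\right) = \left(-1159 + 758\right) \left(\left(-2072 + 449\right) - 341\right) = - 401 \left(-1623 - 341\right) = \left(-401\right) \left(-1964\right) = 787564$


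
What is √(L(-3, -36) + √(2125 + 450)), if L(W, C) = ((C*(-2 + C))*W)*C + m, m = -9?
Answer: √(147735 + 5*√103) ≈ 384.43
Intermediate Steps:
L(W, C) = -9 + W*C²*(-2 + C) (L(W, C) = ((C*(-2 + C))*W)*C - 9 = (C*W*(-2 + C))*C - 9 = W*C²*(-2 + C) - 9 = -9 + W*C²*(-2 + C))
√(L(-3, -36) + √(2125 + 450)) = √((-9 - 3*(-36)³ - 2*(-3)*(-36)²) + √(2125 + 450)) = √((-9 - 3*(-46656) - 2*(-3)*1296) + √2575) = √((-9 + 139968 + 7776) + 5*√103) = √(147735 + 5*√103)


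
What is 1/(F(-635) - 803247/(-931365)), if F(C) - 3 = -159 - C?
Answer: 310455/148975694 ≈ 0.0020839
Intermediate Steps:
F(C) = -156 - C (F(C) = 3 + (-159 - C) = -156 - C)
1/(F(-635) - 803247/(-931365)) = 1/((-156 - 1*(-635)) - 803247/(-931365)) = 1/((-156 + 635) - 803247*(-1/931365)) = 1/(479 + 267749/310455) = 1/(148975694/310455) = 310455/148975694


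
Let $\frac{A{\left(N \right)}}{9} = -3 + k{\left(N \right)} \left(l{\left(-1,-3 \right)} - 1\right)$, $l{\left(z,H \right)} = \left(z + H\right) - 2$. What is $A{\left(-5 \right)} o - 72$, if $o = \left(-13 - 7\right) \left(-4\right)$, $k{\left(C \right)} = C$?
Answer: $22968$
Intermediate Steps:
$l{\left(z,H \right)} = -2 + H + z$ ($l{\left(z,H \right)} = \left(H + z\right) - 2 = -2 + H + z$)
$A{\left(N \right)} = -27 - 63 N$ ($A{\left(N \right)} = 9 \left(-3 + N \left(\left(-2 - 3 - 1\right) - 1\right)\right) = 9 \left(-3 + N \left(-6 - 1\right)\right) = 9 \left(-3 + N \left(-7\right)\right) = 9 \left(-3 - 7 N\right) = -27 - 63 N$)
$o = 80$ ($o = \left(-20\right) \left(-4\right) = 80$)
$A{\left(-5 \right)} o - 72 = \left(-27 - -315\right) 80 - 72 = \left(-27 + 315\right) 80 - 72 = 288 \cdot 80 - 72 = 23040 - 72 = 22968$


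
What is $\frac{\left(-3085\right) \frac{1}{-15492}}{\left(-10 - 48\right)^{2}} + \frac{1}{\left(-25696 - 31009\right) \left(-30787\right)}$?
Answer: $\frac{5385773651063}{90981313384386480} \approx 5.9196 \cdot 10^{-5}$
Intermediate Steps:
$\frac{\left(-3085\right) \frac{1}{-15492}}{\left(-10 - 48\right)^{2}} + \frac{1}{\left(-25696 - 31009\right) \left(-30787\right)} = \frac{\left(-3085\right) \left(- \frac{1}{15492}\right)}{\left(-58\right)^{2}} + \frac{1}{-56705} \left(- \frac{1}{30787}\right) = \frac{3085}{15492 \cdot 3364} - - \frac{1}{1745776835} = \frac{3085}{15492} \cdot \frac{1}{3364} + \frac{1}{1745776835} = \frac{3085}{52115088} + \frac{1}{1745776835} = \frac{5385773651063}{90981313384386480}$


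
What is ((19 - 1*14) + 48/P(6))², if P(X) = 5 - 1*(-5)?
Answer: 2401/25 ≈ 96.040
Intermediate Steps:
P(X) = 10 (P(X) = 5 + 5 = 10)
((19 - 1*14) + 48/P(6))² = ((19 - 1*14) + 48/10)² = ((19 - 14) + 48*(⅒))² = (5 + 24/5)² = (49/5)² = 2401/25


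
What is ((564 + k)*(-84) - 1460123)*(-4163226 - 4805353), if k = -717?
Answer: 12979964297909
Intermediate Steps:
((564 + k)*(-84) - 1460123)*(-4163226 - 4805353) = ((564 - 717)*(-84) - 1460123)*(-4163226 - 4805353) = (-153*(-84) - 1460123)*(-8968579) = (12852 - 1460123)*(-8968579) = -1447271*(-8968579) = 12979964297909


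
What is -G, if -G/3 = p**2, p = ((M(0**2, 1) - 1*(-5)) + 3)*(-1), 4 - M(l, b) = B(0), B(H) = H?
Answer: 432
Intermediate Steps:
M(l, b) = 4 (M(l, b) = 4 - 1*0 = 4 + 0 = 4)
p = -12 (p = ((4 - 1*(-5)) + 3)*(-1) = ((4 + 5) + 3)*(-1) = (9 + 3)*(-1) = 12*(-1) = -12)
G = -432 (G = -3*(-12)**2 = -3*144 = -432)
-G = -1*(-432) = 432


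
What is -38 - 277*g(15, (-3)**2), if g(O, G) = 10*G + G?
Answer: -27461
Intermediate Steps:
g(O, G) = 11*G
-38 - 277*g(15, (-3)**2) = -38 - 3047*(-3)**2 = -38 - 3047*9 = -38 - 277*99 = -38 - 27423 = -27461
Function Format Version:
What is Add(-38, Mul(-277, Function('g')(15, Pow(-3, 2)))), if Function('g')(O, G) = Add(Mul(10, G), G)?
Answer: -27461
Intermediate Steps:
Function('g')(O, G) = Mul(11, G)
Add(-38, Mul(-277, Function('g')(15, Pow(-3, 2)))) = Add(-38, Mul(-277, Mul(11, Pow(-3, 2)))) = Add(-38, Mul(-277, Mul(11, 9))) = Add(-38, Mul(-277, 99)) = Add(-38, -27423) = -27461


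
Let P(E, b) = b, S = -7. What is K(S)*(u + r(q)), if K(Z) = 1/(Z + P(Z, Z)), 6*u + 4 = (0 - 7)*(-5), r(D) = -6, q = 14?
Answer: 5/84 ≈ 0.059524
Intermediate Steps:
u = 31/6 (u = -⅔ + ((0 - 7)*(-5))/6 = -⅔ + (-7*(-5))/6 = -⅔ + (⅙)*35 = -⅔ + 35/6 = 31/6 ≈ 5.1667)
K(Z) = 1/(2*Z) (K(Z) = 1/(Z + Z) = 1/(2*Z))
K(S)*(u + r(q)) = ((½)/(-7))*(31/6 - 6) = ((½)*(-⅐))*(-⅚) = -1/14*(-⅚) = 5/84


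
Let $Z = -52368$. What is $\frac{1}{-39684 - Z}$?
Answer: $\frac{1}{12684} \approx 7.8839 \cdot 10^{-5}$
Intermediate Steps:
$\frac{1}{-39684 - Z} = \frac{1}{-39684 - -52368} = \frac{1}{-39684 + 52368} = \frac{1}{12684}$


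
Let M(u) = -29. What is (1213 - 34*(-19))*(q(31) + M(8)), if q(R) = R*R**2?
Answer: 55327558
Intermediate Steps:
q(R) = R**3
(1213 - 34*(-19))*(q(31) + M(8)) = (1213 - 34*(-19))*(31**3 - 29) = (1213 + 646)*(29791 - 29) = 1859*29762 = 55327558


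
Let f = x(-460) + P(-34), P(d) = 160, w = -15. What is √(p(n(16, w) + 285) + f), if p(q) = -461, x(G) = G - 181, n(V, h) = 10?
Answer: I*√942 ≈ 30.692*I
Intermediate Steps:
x(G) = -181 + G
f = -481 (f = (-181 - 460) + 160 = -641 + 160 = -481)
√(p(n(16, w) + 285) + f) = √(-461 - 481) = √(-942) = I*√942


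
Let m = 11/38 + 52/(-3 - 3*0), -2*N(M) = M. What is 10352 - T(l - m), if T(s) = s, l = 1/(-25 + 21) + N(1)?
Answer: 2356541/228 ≈ 10336.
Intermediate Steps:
N(M) = -M/2
m = -1943/114 (m = 11*(1/38) + 52/(-3 + 0) = 11/38 + 52/(-3) = 11/38 + 52*(-⅓) = 11/38 - 52/3 = -1943/114 ≈ -17.044)
l = -¾ (l = 1/(-25 + 21) - ½*1 = 1/(-4) - ½ = -¼ - ½ = -¾ ≈ -0.75000)
10352 - T(l - m) = 10352 - (-¾ - 1*(-1943/114)) = 10352 - (-¾ + 1943/114) = 10352 - 1*3715/228 = 10352 - 3715/228 = 2356541/228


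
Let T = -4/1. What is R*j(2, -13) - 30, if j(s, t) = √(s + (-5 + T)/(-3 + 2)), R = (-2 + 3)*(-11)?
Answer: -30 - 11*√11 ≈ -66.483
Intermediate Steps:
T = -4 (T = -4*1 = -4)
R = -11 (R = 1*(-11) = -11)
j(s, t) = √(9 + s) (j(s, t) = √(s + (-5 - 4)/(-3 + 2)) = √(s - 9/(-1)) = √(s - 9*(-1)) = √(s + 9) = √(9 + s))
R*j(2, -13) - 30 = -11*√(9 + 2) - 30 = -11*√11 - 30 = -30 - 11*√11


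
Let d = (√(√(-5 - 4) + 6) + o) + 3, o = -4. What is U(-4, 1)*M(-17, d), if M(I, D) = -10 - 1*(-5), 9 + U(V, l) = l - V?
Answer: 20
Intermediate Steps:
U(V, l) = -9 + l - V (U(V, l) = -9 + (l - V) = -9 + l - V)
d = -1 + √(6 + 3*I) (d = (√(√(-5 - 4) + 6) - 4) + 3 = (√(√(-9) + 6) - 4) + 3 = (√(3*I + 6) - 4) + 3 = (√(6 + 3*I) - 4) + 3 = (-4 + √(6 + 3*I)) + 3 = -1 + √(6 + 3*I) ≈ 1.5207 + 0.59507*I)
M(I, D) = -5 (M(I, D) = -10 + 5 = -5)
U(-4, 1)*M(-17, d) = (-9 + 1 - 1*(-4))*(-5) = (-9 + 1 + 4)*(-5) = -4*(-5) = 20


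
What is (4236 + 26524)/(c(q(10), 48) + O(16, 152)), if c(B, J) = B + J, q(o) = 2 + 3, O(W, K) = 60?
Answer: 30760/113 ≈ 272.21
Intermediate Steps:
q(o) = 5
(4236 + 26524)/(c(q(10), 48) + O(16, 152)) = (4236 + 26524)/((5 + 48) + 60) = 30760/(53 + 60) = 30760/113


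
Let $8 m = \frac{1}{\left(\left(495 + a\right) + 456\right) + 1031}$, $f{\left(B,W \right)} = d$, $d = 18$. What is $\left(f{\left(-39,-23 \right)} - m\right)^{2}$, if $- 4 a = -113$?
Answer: $\frac{83795775625}{258630724} \approx 324.0$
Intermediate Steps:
$a = \frac{113}{4}$ ($a = \left(- \frac{1}{4}\right) \left(-113\right) = \frac{113}{4} \approx 28.25$)
$f{\left(B,W \right)} = 18$
$m = \frac{1}{16082}$ ($m = \frac{1}{8 \left(\left(\left(495 + \frac{113}{4}\right) + 456\right) + 1031\right)} = \frac{1}{8 \left(\left(\frac{2093}{4} + 456\right) + 1031\right)} = \frac{1}{8 \left(\frac{3917}{4} + 1031\right)} = \frac{1}{8 \cdot \frac{8041}{4}} = \frac{1}{8} \cdot \frac{4}{8041} = \frac{1}{16082} \approx 6.2181 \cdot 10^{-5}$)
$\left(f{\left(-39,-23 \right)} - m\right)^{2} = \left(18 - \frac{1}{16082}\right)^{2} = \left(\frac{289475}{16082}\right)^{2} = \frac{83795775625}{258630724}$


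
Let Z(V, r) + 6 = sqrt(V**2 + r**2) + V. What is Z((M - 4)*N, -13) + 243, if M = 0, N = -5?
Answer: 257 + sqrt(569) ≈ 280.85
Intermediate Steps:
Z(V, r) = -6 + V + sqrt(V**2 + r**2) (Z(V, r) = -6 + (sqrt(V**2 + r**2) + V) = -6 + (V + sqrt(V**2 + r**2)) = -6 + V + sqrt(V**2 + r**2))
Z((M - 4)*N, -13) + 243 = (-6 + (0 - 4)*(-5) + sqrt(((0 - 4)*(-5))**2 + (-13)**2)) + 243 = (-6 - 4*(-5) + sqrt((-4*(-5))**2 + 169)) + 243 = (-6 + 20 + sqrt(20**2 + 169)) + 243 = (-6 + 20 + sqrt(400 + 169)) + 243 = (-6 + 20 + sqrt(569)) + 243 = (14 + sqrt(569)) + 243 = 257 + sqrt(569)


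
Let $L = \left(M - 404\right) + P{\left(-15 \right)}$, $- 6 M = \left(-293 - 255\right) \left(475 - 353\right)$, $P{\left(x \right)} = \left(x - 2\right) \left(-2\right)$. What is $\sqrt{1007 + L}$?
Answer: $\frac{\sqrt{106017}}{3} \approx 108.53$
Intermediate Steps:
$P{\left(x \right)} = 4 - 2 x$ ($P{\left(x \right)} = \left(-2 + x\right) \left(-2\right) = 4 - 2 x$)
$M = \frac{33428}{3}$ ($M = - \frac{\left(-293 - 255\right) \left(475 - 353\right)}{6} = - \frac{\left(-548\right) 122}{6} = \left(- \frac{1}{6}\right) \left(-66856\right) = \frac{33428}{3} \approx 11143.0$)
$L = \frac{32318}{3}$ ($L = \left(\frac{33428}{3} - 404\right) + \left(4 - -30\right) = \frac{32216}{3} + \left(4 + 30\right) = \frac{32216}{3} + 34 = \frac{32318}{3} \approx 10773.0$)
$\sqrt{1007 + L} = \sqrt{1007 + \frac{32318}{3}} = \sqrt{\frac{35339}{3}} = \frac{\sqrt{106017}}{3}$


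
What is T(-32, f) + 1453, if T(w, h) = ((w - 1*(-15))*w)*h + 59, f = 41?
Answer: 23816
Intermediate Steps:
T(w, h) = 59 + h*w*(15 + w) (T(w, h) = ((w + 15)*w)*h + 59 = ((15 + w)*w)*h + 59 = (w*(15 + w))*h + 59 = h*w*(15 + w) + 59 = 59 + h*w*(15 + w))
T(-32, f) + 1453 = (59 + 41*(-32)² + 15*41*(-32)) + 1453 = (59 + 41*1024 - 19680) + 1453 = (59 + 41984 - 19680) + 1453 = 22363 + 1453 = 23816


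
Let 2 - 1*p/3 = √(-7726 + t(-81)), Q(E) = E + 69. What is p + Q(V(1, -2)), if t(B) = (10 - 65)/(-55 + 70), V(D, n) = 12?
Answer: 87 - I*√69567 ≈ 87.0 - 263.76*I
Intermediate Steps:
t(B) = -11/3 (t(B) = -55/15 = -55*1/15 = -11/3)
Q(E) = 69 + E
p = 6 - I*√69567 (p = 6 - 3*√(-7726 - 11/3) = 6 - I*√69567 ≈ 6.0 - 263.76*I)
p + Q(V(1, -2)) = (6 - I*√69567) + (69 + 12) = (6 - I*√69567) + 81 = 87 - I*√69567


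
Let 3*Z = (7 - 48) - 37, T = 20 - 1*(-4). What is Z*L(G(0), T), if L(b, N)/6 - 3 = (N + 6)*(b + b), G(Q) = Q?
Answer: -468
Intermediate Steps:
T = 24 (T = 20 + 4 = 24)
L(b, N) = 18 + 12*b*(6 + N) (L(b, N) = 18 + 6*((N + 6)*(b + b)) = 18 + 6*((6 + N)*(2*b)) = 18 + 6*(2*b*(6 + N)) = 18 + 12*b*(6 + N))
Z = -26 (Z = ((7 - 48) - 37)/3 = (-41 - 37)/3 = (⅓)*(-78) = -26)
Z*L(G(0), T) = -26*(18 + 72*0 + 12*24*0) = -26*(18 + 0 + 0) = -26*18 = -468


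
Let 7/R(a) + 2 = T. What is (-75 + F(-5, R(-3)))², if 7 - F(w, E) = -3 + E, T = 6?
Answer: 71289/16 ≈ 4455.6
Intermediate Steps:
R(a) = 7/4 (R(a) = 7/(-2 + 6) = 7/4)
F(w, E) = 10 - E (F(w, E) = 7 - (-3 + E) = 7 + (3 - E) = 10 - E)
(-75 + F(-5, R(-3)))² = (-75 + (10 - 1*7/4))² = (-75 + (10 - 7/4))² = (-75 + 33/4)² = (-267/4)² = 71289/16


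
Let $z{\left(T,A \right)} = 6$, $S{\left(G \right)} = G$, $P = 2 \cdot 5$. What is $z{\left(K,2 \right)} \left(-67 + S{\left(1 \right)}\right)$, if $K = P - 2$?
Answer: $-396$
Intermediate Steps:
$P = 10$
$K = 8$ ($K = 10 - 2 = 8$)
$z{\left(K,2 \right)} \left(-67 + S{\left(1 \right)}\right) = 6 \left(-67 + 1\right) = 6 \left(-66\right) = -396$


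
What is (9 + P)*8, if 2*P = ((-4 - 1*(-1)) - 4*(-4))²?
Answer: 748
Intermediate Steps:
P = 169/2 (P = ((-4 - 1*(-1)) - 4*(-4))²/2 = ((-4 + 1) + 16)²/2 = (-3 + 16)²/2 = (½)*13² = (½)*169 = 169/2 ≈ 84.500)
(9 + P)*8 = (9 + 169/2)*8 = (187/2)*8 = 748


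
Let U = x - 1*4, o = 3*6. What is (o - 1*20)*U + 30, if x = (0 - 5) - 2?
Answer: 52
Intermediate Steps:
o = 18
x = -7 (x = -5 - 2 = -7)
U = -11 (U = -7 - 1*4 = -7 - 4 = -11)
(o - 1*20)*U + 30 = (18 - 1*20)*(-11) + 30 = (18 - 20)*(-11) + 30 = -2*(-11) + 30 = 22 + 30 = 52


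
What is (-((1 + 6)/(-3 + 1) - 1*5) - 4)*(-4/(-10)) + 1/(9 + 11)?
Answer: 37/20 ≈ 1.8500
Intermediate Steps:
(-((1 + 6)/(-3 + 1) - 1*5) - 4)*(-4/(-10)) + 1/(9 + 11) = (-(7/(-2) - 5) - 4)*(-4*(-⅒)) + 1/20 = (-(7*(-½) - 5) - 4)*(⅖) + 1/20 = (-(-7/2 - 5) - 4)*(⅖) + 1/20 = (-1*(-17/2) - 4)*(⅖) + 1/20 = (17/2 - 4)*(⅖) + 1/20 = (9/2)*(⅖) + 1/20 = 9/5 + 1/20 = 37/20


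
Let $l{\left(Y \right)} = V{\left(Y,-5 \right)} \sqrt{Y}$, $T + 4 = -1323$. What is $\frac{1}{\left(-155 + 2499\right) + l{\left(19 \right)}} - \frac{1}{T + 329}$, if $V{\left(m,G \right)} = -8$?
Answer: $\frac{489527}{342633360} + \frac{\sqrt{19}}{686640} \approx 0.0014351$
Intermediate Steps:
$T = -1327$ ($T = -4 - 1323 = -1327$)
$l{\left(Y \right)} = - 8 \sqrt{Y}$
$\frac{1}{\left(-155 + 2499\right) + l{\left(19 \right)}} - \frac{1}{T + 329} = \frac{1}{\left(-155 + 2499\right) - 8 \sqrt{19}} - \frac{1}{-1327 + 329} = \frac{1}{2344 - 8 \sqrt{19}} - \frac{1}{-998} = \frac{1}{2344 - 8 \sqrt{19}} - - \frac{1}{998} = \frac{1}{2344 - 8 \sqrt{19}} + \frac{1}{998} = \frac{1}{998} + \frac{1}{2344 - 8 \sqrt{19}}$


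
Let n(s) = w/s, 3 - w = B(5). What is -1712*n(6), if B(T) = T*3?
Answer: 3424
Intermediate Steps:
B(T) = 3*T
w = -12 (w = 3 - 3*5 = 3 - 1*15 = 3 - 15 = -12)
n(s) = -12/s
-1712*n(6) = -(-20544)/6 = -1712*(-2) = 3424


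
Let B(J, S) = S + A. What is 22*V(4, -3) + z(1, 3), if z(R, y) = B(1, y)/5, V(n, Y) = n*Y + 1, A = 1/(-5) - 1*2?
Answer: -6046/25 ≈ -241.84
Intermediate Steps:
A = -11/5 (A = -⅕ - 2 = -11/5 ≈ -2.2000)
B(J, S) = -11/5 + S (B(J, S) = S - 11/5 = -11/5 + S)
V(n, Y) = 1 + Y*n (V(n, Y) = Y*n + 1 = 1 + Y*n)
z(R, y) = -11/25 + y/5 (z(R, y) = (-11/5 + y)/5 = (-11/5 + y)*(⅕) = -11/25 + y/5)
22*V(4, -3) + z(1, 3) = 22*(1 - 3*4) + (-11/25 + (⅕)*3) = 22*(1 - 12) + (-11/25 + ⅗) = 22*(-11) + 4/25 = -242 + 4/25 = -6046/25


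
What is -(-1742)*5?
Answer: 8710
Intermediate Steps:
-(-1742)*5 = -1742*(-5) = 8710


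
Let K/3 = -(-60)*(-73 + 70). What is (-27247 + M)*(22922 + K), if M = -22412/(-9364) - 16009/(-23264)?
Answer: -16604441406209397/27230512 ≈ -6.0977e+8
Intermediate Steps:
M = 167825261/54461024 (M = -22412*(-1/9364) - 16009*(-1/23264) = 5603/2341 + 16009/23264 = 167825261/54461024 ≈ 3.0816)
K = -540 (K = 3*(-(-60)*(-73 + 70)) = 3*(-(-60)*(-3)) = 3*(-1*180) = 3*(-180) = -540)
(-27247 + M)*(22922 + K) = (-27247 + 167825261/54461024)*(22922 - 540) = -1483731695667/54461024*22382 = -16604441406209397/27230512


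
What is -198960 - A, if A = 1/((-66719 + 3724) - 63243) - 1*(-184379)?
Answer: -48391948681/126238 ≈ -3.8334e+5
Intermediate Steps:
A = 23275636201/126238 (A = 1/(-62995 - 63243) + 184379 = 1/(-126238) + 184379 = -1/126238 + 184379 = 23275636201/126238 ≈ 1.8438e+5)
-198960 - A = -198960 - 1*23275636201/126238 = -198960 - 23275636201/126238 = -48391948681/126238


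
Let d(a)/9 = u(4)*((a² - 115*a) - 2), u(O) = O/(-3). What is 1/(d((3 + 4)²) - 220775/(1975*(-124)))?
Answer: 9796/380407103 ≈ 2.5751e-5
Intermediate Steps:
u(O) = -O/3 (u(O) = O*(-⅓) = -O/3)
d(a) = 24 - 12*a² + 1380*a (d(a) = 9*((-⅓*4)*((a² - 115*a) - 2)) = 9*(-4*(-2 + a² - 115*a)/3) = 9*(8/3 - 4*a²/3 + 460*a/3) = 24 - 12*a² + 1380*a)
1/(d((3 + 4)²) - 220775/(1975*(-124))) = 1/((24 - 12*(3 + 4)⁴ + 1380*(3 + 4)²) - 220775/(1975*(-124))) = 1/((24 - 12*(7²)² + 1380*7²) - 220775/(-244900)) = 1/((24 - 12*49² + 1380*49) - 220775*(-1/244900)) = 1/((24 - 12*2401 + 67620) + 8831/9796) = 1/((24 - 28812 + 67620) + 8831/9796) = 1/(38832 + 8831/9796) = 1/(380407103/9796) = 9796/380407103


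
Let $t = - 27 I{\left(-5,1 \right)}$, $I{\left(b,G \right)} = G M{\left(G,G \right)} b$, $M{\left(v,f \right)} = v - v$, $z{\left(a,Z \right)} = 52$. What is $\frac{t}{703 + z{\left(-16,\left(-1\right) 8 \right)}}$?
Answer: $0$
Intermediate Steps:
$M{\left(v,f \right)} = 0$
$I{\left(b,G \right)} = 0$ ($I{\left(b,G \right)} = G 0 b = 0 b = 0$)
$t = 0$ ($t = \left(-27\right) 0 = 0$)
$\frac{t}{703 + z{\left(-16,\left(-1\right) 8 \right)}} = \frac{0}{703 + 52} = \frac{0}{755} = 0 \cdot \frac{1}{755} = 0$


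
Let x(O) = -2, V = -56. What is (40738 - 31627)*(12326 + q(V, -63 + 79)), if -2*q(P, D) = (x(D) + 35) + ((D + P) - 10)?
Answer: 224759259/2 ≈ 1.1238e+8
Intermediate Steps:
q(P, D) = -23/2 - D/2 - P/2 (q(P, D) = -((-2 + 35) + ((D + P) - 10))/2 = -(33 + (-10 + D + P))/2 = -(23 + D + P)/2 = -23/2 - D/2 - P/2)
(40738 - 31627)*(12326 + q(V, -63 + 79)) = (40738 - 31627)*(12326 + (-23/2 - (-63 + 79)/2 - ½*(-56))) = 9111*(12326 + (-23/2 - ½*16 + 28)) = 9111*(12326 + (-23/2 - 8 + 28)) = 9111*(12326 + 17/2) = 9111*(24669/2) = 224759259/2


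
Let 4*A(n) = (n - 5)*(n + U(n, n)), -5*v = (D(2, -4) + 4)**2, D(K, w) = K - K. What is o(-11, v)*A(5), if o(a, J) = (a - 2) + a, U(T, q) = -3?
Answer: 0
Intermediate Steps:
D(K, w) = 0
v = -16/5 (v = -(0 + 4)**2/5 = -1/5*4**2 = -1/5*16 = -16/5 ≈ -3.2000)
A(n) = (-5 + n)*(-3 + n)/4 (A(n) = ((n - 5)*(n - 3))/4 = ((-5 + n)*(-3 + n))/4 = (-5 + n)*(-3 + n)/4)
o(a, J) = -2 + 2*a (o(a, J) = (-2 + a) + a = -2 + 2*a)
o(-11, v)*A(5) = (-2 + 2*(-11))*(15/4 - 2*5 + (1/4)*5**2) = (-2 - 22)*(15/4 - 10 + (1/4)*25) = -24*(15/4 - 10 + 25/4) = -24*0 = 0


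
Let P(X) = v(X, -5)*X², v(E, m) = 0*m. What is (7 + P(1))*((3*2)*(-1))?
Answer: -42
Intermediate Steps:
v(E, m) = 0
P(X) = 0 (P(X) = 0*X² = 0)
(7 + P(1))*((3*2)*(-1)) = (7 + 0)*((3*2)*(-1)) = 7*(6*(-1)) = 7*(-6) = -42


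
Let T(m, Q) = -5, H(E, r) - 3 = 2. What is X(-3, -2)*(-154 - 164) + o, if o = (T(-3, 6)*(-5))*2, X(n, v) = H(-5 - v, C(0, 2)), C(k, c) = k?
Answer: -1540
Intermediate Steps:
H(E, r) = 5 (H(E, r) = 3 + 2 = 5)
X(n, v) = 5
o = 50 (o = -5*(-5)*2 = 25*2 = 50)
X(-3, -2)*(-154 - 164) + o = 5*(-154 - 164) + 50 = 5*(-318) + 50 = -1590 + 50 = -1540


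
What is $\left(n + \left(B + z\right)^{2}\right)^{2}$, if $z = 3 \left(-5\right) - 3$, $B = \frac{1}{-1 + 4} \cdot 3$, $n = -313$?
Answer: $576$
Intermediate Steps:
$B = 1$ ($B = \frac{1}{3} \cdot 3 = 1$)
$z = -18$ ($z = -15 - 3 = -18$)
$\left(n + \left(B + z\right)^{2}\right)^{2} = \left(-313 + \left(1 - 18\right)^{2}\right)^{2} = \left(-313 + \left(-17\right)^{2}\right)^{2} = \left(-313 + 289\right)^{2} = \left(-24\right)^{2} = 576$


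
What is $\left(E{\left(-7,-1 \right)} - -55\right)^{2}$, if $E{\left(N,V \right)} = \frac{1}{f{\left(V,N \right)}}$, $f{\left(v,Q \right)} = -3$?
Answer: $\frac{26896}{9} \approx 2988.4$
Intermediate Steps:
$E{\left(N,V \right)} = - \frac{1}{3}$ ($E{\left(N,V \right)} = \frac{1}{-3} = - \frac{1}{3}$)
$\left(E{\left(-7,-1 \right)} - -55\right)^{2} = \left(- \frac{1}{3} - -55\right)^{2} = \left(- \frac{1}{3} + 55\right)^{2} = \left(\frac{164}{3}\right)^{2} = \frac{26896}{9}$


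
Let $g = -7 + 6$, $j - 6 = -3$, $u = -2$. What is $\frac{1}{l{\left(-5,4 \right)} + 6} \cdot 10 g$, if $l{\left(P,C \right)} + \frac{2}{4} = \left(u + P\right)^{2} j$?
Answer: $- \frac{4}{61} \approx -0.065574$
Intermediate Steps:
$j = 3$ ($j = 6 - 3 = 3$)
$l{\left(P,C \right)} = - \frac{1}{2} + 3 \left(-2 + P\right)^{2}$ ($l{\left(P,C \right)} = - \frac{1}{2} + \left(-2 + P\right)^{2} \cdot 3 = - \frac{1}{2} + 3 \left(-2 + P\right)^{2}$)
$g = -1$
$\frac{1}{l{\left(-5,4 \right)} + 6} \cdot 10 g = \frac{1}{\left(- \frac{1}{2} + 3 \left(-2 - 5\right)^{2}\right) + 6} \cdot 10 \left(-1\right) = \frac{1}{\left(- \frac{1}{2} + 3 \left(-7\right)^{2}\right) + 6} \cdot 10 \left(-1\right) = \frac{1}{\left(- \frac{1}{2} + 3 \cdot 49\right) + 6} \cdot 10 \left(-1\right) = \frac{1}{\left(- \frac{1}{2} + 147\right) + 6} \cdot 10 \left(-1\right) = \frac{1}{\frac{293}{2} + 6} \cdot 10 \left(-1\right) = \frac{1}{\frac{305}{2}} \cdot 10 \left(-1\right) = \frac{2}{305} \cdot 10 \left(-1\right) = \frac{4}{61} \left(-1\right) = - \frac{4}{61}$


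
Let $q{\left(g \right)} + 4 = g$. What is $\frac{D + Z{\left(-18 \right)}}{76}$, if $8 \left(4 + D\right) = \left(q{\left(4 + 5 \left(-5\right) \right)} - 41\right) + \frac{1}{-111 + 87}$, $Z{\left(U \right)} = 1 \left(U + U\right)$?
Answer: $- \frac{9265}{14592} \approx -0.63494$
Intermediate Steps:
$Z{\left(U \right)} = 2 U$ ($Z{\left(U \right)} = 1 \cdot 2 U = 2 U$)
$q{\left(g \right)} = -4 + g$
$D = - \frac{2353}{192}$ ($D = -4 + \frac{\left(\left(-4 + \left(4 + 5 \left(-5\right)\right)\right) - 41\right) + \frac{1}{-111 + 87}}{8} = -4 + \frac{\left(\left(-4 + \left(4 - 25\right)\right) - 41\right) + \frac{1}{-24}}{8} = -4 + \frac{\left(\left(-4 - 21\right) - 41\right) - \frac{1}{24}}{8} = -4 + \frac{\left(-25 - 41\right) - \frac{1}{24}}{8} = -4 + \frac{-66 - \frac{1}{24}}{8} = -4 + \frac{1}{8} \left(- \frac{1585}{24}\right) = -4 - \frac{1585}{192} = - \frac{2353}{192} \approx -12.255$)
$\frac{D + Z{\left(-18 \right)}}{76} = \frac{- \frac{2353}{192} + 2 \left(-18\right)}{76} = \frac{- \frac{2353}{192} - 36}{76} = \frac{1}{76} \left(- \frac{9265}{192}\right) = - \frac{9265}{14592}$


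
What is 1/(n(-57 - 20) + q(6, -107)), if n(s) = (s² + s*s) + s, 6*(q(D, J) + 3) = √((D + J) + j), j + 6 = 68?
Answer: 10872/128050417 - 2*I*√39/1664655421 ≈ 8.4904e-5 - 7.503e-9*I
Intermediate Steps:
j = 62 (j = -6 + 68 = 62)
q(D, J) = -3 + √(62 + D + J)/6 (q(D, J) = -3 + √((D + J) + 62)/6 = -3 + √(62 + D + J)/6)
n(s) = s + 2*s² (n(s) = (s² + s²) + s = 2*s² + s = s + 2*s²)
1/(n(-57 - 20) + q(6, -107)) = 1/((-57 - 20)*(1 + 2*(-57 - 20)) + (-3 + √(62 + 6 - 107)/6)) = 1/(-77*(1 + 2*(-77)) + (-3 + √(-39)/6)) = 1/(-77*(1 - 154) + (-3 + (I*√39)/6)) = 1/(-77*(-153) + (-3 + I*√39/6)) = 1/(11781 + (-3 + I*√39/6)) = 1/(11778 + I*√39/6)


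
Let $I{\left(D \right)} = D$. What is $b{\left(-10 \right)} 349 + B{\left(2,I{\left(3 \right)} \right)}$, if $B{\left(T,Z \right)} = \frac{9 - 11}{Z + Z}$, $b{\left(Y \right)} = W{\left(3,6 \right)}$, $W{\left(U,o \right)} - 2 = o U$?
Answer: $\frac{20939}{3} \approx 6979.7$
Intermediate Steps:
$W{\left(U,o \right)} = 2 + U o$ ($W{\left(U,o \right)} = 2 + o U = 2 + U o$)
$b{\left(Y \right)} = 20$ ($b{\left(Y \right)} = 2 + 3 \cdot 6 = 2 + 18 = 20$)
$B{\left(T,Z \right)} = - \frac{1}{Z}$ ($B{\left(T,Z \right)} = - \frac{2}{2 Z} = - 2 \frac{1}{2 Z} = - \frac{1}{Z}$)
$b{\left(-10 \right)} 349 + B{\left(2,I{\left(3 \right)} \right)} = 20 \cdot 349 - \frac{1}{3} = 6980 - \frac{1}{3} = \frac{20939}{3}$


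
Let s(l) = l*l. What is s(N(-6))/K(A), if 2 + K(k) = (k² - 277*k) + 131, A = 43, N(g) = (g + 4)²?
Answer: -16/9933 ≈ -0.0016108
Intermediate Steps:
N(g) = (4 + g)²
s(l) = l²
K(k) = 129 + k² - 277*k (K(k) = -2 + ((k² - 277*k) + 131) = -2 + (131 + k² - 277*k) = 129 + k² - 277*k)
s(N(-6))/K(A) = ((4 - 6)²)²/(129 + 43² - 277*43) = ((-2)²)²/(129 + 1849 - 11911) = 4²/(-9933) = 16*(-1/9933) = -16/9933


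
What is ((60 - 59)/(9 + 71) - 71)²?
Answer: 32251041/6400 ≈ 5039.2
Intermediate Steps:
((60 - 59)/(9 + 71) - 71)² = (1/80 - 71)² = (-5679/80)² = 32251041/6400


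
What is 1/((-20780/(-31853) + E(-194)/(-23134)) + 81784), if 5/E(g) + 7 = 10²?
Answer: 68530519086/5604744680150519 ≈ 1.2227e-5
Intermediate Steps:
E(g) = 5/93 (E(g) = 5/(-7 + 10²) = 5/(-7 + 100) = 5/93)
1/((-20780/(-31853) + E(-194)/(-23134)) + 81784) = 1/((-20780/(-31853) + (5/93)/(-23134)) + 81784) = 1/((-20780*(-1/31853) + (5/93)*(-1/23134)) + 81784) = 1/((20780/31853 - 5/2151462) + 81784) = 1/(44707221095/68530519086 + 81784) = 1/(5604744680150519/68530519086) = 68530519086/5604744680150519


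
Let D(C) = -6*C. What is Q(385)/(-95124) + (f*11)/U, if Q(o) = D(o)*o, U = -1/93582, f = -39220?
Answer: 640075863807985/15854 ≈ 4.0373e+10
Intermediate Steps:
U = -1/93582 (U = -1*1/93582 = -1/93582 ≈ -1.0686e-5)
Q(o) = -6*o**2 (Q(o) = (-6*o)*o = -6*o**2)
Q(385)/(-95124) + (f*11)/U = -6*385**2/(-95124) + (-39220*11)/(-1/93582) = -6*148225*(-1/95124) - 431420*(-93582) = -889350*(-1/95124) + 40373146440 = 148225/15854 + 40373146440 = 640075863807985/15854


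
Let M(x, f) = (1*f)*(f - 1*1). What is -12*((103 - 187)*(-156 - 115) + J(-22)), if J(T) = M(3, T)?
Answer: -279240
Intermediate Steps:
M(x, f) = f*(-1 + f) (M(x, f) = f*(f - 1) = f*(-1 + f))
J(T) = T*(-1 + T)
-12*((103 - 187)*(-156 - 115) + J(-22)) = -12*((103 - 187)*(-156 - 115) - 22*(-1 - 22)) = -12*(-84*(-271) - 22*(-23)) = -12*(22764 + 506) = -12*23270 = -279240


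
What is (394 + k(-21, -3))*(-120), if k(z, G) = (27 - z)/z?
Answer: -329040/7 ≈ -47006.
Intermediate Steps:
k(z, G) = (27 - z)/z
(394 + k(-21, -3))*(-120) = (394 + (27 - 1*(-21))/(-21))*(-120) = (394 - (27 + 21)/21)*(-120) = (394 - 1/21*48)*(-120) = (394 - 16/7)*(-120) = (2742/7)*(-120) = -329040/7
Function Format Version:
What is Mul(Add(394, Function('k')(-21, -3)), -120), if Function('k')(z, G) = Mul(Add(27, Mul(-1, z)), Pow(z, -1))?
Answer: Rational(-329040, 7) ≈ -47006.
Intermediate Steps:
Function('k')(z, G) = Mul(Pow(z, -1), Add(27, Mul(-1, z)))
Mul(Add(394, Function('k')(-21, -3)), -120) = Mul(Add(394, Mul(Pow(-21, -1), Add(27, Mul(-1, -21)))), -120) = Mul(Add(394, Mul(Rational(-1, 21), Add(27, 21))), -120) = Mul(Add(394, Mul(Rational(-1, 21), 48)), -120) = Mul(Add(394, Rational(-16, 7)), -120) = Mul(Rational(2742, 7), -120) = Rational(-329040, 7)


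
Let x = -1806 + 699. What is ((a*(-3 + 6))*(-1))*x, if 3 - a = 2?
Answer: 3321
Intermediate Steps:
a = 1 (a = 3 - 1*2 = 3 - 2 = 1)
x = -1107
((a*(-3 + 6))*(-1))*x = ((1*(-3 + 6))*(-1))*(-1107) = ((1*3)*(-1))*(-1107) = (3*(-1))*(-1107) = -3*(-1107) = 3321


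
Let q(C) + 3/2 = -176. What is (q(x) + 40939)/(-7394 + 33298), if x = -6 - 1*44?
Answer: 81523/51808 ≈ 1.5736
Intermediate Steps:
x = -50 (x = -6 - 44 = -50)
q(C) = -355/2 (q(C) = -3/2 - 176 = -355/2)
(q(x) + 40939)/(-7394 + 33298) = (-355/2 + 40939)/(-7394 + 33298) = (81523/2)/25904 = (81523/2)*(1/25904) = 81523/51808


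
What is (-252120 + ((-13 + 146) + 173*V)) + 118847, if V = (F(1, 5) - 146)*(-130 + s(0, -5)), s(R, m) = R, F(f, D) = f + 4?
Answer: 3037950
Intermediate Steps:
F(f, D) = 4 + f
V = 18330 (V = ((4 + 1) - 146)*(-130 + 0) = (5 - 146)*(-130) = -141*(-130) = 18330)
(-252120 + ((-13 + 146) + 173*V)) + 118847 = (-252120 + ((-13 + 146) + 173*18330)) + 118847 = (-252120 + (133 + 3171090)) + 118847 = (-252120 + 3171223) + 118847 = 2919103 + 118847 = 3037950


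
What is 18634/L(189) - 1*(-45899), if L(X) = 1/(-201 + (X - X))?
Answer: -3699535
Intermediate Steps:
L(X) = -1/201 (L(X) = 1/(-201 + 0) = 1/(-201) = -1/201)
18634/L(189) - 1*(-45899) = 18634/(-1/201) - 1*(-45899) = 18634*(-201) + 45899 = -3745434 + 45899 = -3699535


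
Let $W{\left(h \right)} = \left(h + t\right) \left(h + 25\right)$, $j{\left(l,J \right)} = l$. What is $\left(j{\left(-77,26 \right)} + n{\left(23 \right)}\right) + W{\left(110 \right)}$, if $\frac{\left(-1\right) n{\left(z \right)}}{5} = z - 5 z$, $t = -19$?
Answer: $12668$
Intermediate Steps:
$n{\left(z \right)} = 20 z$ ($n{\left(z \right)} = - 5 \left(z - 5 z\right) = - 5 \left(- 4 z\right) = 20 z$)
$W{\left(h \right)} = \left(-19 + h\right) \left(25 + h\right)$ ($W{\left(h \right)} = \left(h - 19\right) \left(h + 25\right) = \left(-19 + h\right) \left(25 + h\right)$)
$\left(j{\left(-77,26 \right)} + n{\left(23 \right)}\right) + W{\left(110 \right)} = \left(-77 + 20 \cdot 23\right) + \left(-475 + 110^{2} + 6 \cdot 110\right) = \left(-77 + 460\right) + \left(-475 + 12100 + 660\right) = 383 + 12285 = 12668$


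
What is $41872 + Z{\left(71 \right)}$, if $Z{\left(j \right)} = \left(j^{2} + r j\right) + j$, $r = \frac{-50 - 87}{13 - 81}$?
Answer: $\frac{3204639}{68} \approx 47127.0$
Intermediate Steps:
$r = \frac{137}{68}$ ($r = - \frac{137}{-68} = \left(-137\right) \left(- \frac{1}{68}\right) = \frac{137}{68} \approx 2.0147$)
$Z{\left(j \right)} = j^{2} + \frac{205 j}{68}$ ($Z{\left(j \right)} = \left(j^{2} + \frac{137 j}{68}\right) + j = j^{2} + \frac{205 j}{68}$)
$41872 + Z{\left(71 \right)} = 41872 + \frac{1}{68} \cdot 71 \left(205 + 68 \cdot 71\right) = 41872 + \frac{1}{68} \cdot 71 \left(205 + 4828\right) = 41872 + \frac{1}{68} \cdot 71 \cdot 5033 = 41872 + \frac{357343}{68} = \frac{3204639}{68}$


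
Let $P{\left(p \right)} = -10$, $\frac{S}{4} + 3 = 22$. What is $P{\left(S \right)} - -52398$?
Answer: $52388$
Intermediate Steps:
$S = 76$ ($S = -12 + 4 \cdot 22 = -12 + 88 = 76$)
$P{\left(S \right)} - -52398 = -10 - -52398 = -10 + 52398 = 52388$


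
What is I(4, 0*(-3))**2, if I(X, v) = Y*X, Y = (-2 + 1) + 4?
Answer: 144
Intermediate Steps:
Y = 3 (Y = -1 + 4 = 3)
I(X, v) = 3*X
I(4, 0*(-3))**2 = (3*4)**2 = 12**2 = 144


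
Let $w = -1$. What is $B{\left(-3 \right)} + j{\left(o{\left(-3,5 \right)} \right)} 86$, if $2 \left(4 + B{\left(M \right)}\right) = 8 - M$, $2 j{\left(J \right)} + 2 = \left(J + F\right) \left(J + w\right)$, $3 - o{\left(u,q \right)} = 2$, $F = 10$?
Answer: $- \frac{169}{2} \approx -84.5$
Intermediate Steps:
$o{\left(u,q \right)} = 1$ ($o{\left(u,q \right)} = 3 - 2 = 1$)
$j{\left(J \right)} = -1 + \frac{\left(-1 + J\right) \left(10 + J\right)}{2}$ ($j{\left(J \right)} = -1 + \frac{\left(J + 10\right) \left(J - 1\right)}{2} = -1 + \frac{\left(10 + J\right) \left(-1 + J\right)}{2} = -1 + \frac{\left(-1 + J\right) \left(10 + J\right)}{2}$)
$B{\left(M \right)} = - \frac{M}{2}$ ($B{\left(M \right)} = -4 + \frac{8 - M}{2} = -4 - \left(-4 + \frac{M}{2}\right) = - \frac{M}{2}$)
$B{\left(-3 \right)} + j{\left(o{\left(-3,5 \right)} \right)} 86 = \left(- \frac{1}{2}\right) \left(-3\right) + \left(-6 + \frac{1^{2}}{2} + \frac{9}{2} \cdot 1\right) 86 = \frac{3}{2} + \left(-6 + \frac{1}{2} \cdot 1 + \frac{9}{2}\right) 86 = \frac{3}{2} + \left(-6 + \frac{1}{2} + \frac{9}{2}\right) 86 = \frac{3}{2} - 86 = - \frac{169}{2}$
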